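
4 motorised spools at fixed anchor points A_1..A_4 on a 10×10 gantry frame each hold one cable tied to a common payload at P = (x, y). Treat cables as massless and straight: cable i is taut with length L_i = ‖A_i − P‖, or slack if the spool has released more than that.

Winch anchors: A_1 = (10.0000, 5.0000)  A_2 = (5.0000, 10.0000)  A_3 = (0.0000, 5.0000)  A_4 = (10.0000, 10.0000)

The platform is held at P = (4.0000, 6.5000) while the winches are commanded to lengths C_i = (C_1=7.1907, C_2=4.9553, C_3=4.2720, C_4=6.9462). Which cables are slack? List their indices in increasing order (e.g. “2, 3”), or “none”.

1, 2

cable 1: L_1 = ‖A_1−P‖ = 6.1847;  C_1 = 7.1907 → slack
cable 2: L_2 = ‖A_2−P‖ = 3.6401;  C_2 = 4.9553 → slack
cable 3: L_3 = ‖A_3−P‖ = 4.2720;  C_3 = 4.2720 → taut
cable 4: L_4 = ‖A_4−P‖ = 6.9462;  C_4 = 6.9462 → taut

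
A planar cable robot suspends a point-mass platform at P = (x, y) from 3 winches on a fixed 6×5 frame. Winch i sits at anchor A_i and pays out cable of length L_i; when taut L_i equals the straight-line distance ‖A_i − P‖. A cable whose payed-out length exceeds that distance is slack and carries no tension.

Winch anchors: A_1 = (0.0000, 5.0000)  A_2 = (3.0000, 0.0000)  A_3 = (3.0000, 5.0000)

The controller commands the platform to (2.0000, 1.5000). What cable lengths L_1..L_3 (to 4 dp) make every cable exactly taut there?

(4.0311, 1.8028, 3.6401)

cable 1: Δx=-2.0000, Δy=3.5000; L_1 = √(Δx²+Δy²) = 4.0311
cable 2: Δx=1.0000, Δy=-1.5000; L_2 = √(Δx²+Δy²) = 1.8028
cable 3: Δx=1.0000, Δy=3.5000; L_3 = √(Δx²+Δy²) = 3.6401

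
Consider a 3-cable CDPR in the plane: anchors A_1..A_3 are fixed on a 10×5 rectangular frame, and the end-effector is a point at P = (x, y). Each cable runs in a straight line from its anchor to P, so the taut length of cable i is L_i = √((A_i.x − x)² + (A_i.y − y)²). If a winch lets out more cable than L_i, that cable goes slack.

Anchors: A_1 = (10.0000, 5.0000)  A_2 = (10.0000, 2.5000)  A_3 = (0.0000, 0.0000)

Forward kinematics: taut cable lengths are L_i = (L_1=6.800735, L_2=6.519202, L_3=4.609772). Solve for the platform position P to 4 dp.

(3.5000, 3.0000)

each cable: (A_i−P)·(A_i−P) = L_i²; let c_i = ‖A_i‖²−L_i²
c_1 = 100.0000+25.0000−46.2500 = 78.7500
row 1: 0.0000x + 5.0000y = 15.0000  (c_2=63.7500)
row 2: 20.0000x + 10.0000y = 100.0000  (c_3=-21.2500)
Cramer on rows 1–2 → x = 3.5000, y = 3.0000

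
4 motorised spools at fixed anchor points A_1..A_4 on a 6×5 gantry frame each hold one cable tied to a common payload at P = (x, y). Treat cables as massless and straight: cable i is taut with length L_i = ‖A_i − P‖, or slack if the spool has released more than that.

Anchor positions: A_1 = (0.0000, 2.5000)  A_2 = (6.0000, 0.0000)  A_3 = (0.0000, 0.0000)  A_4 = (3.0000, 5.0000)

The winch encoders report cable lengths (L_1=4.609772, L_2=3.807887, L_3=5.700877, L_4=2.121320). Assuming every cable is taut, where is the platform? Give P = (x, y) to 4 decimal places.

each cable: (A_i−P)·(A_i−P) = L_i²; let k_i = ‖A_i‖²−L_i²
k_1 = 0.0000+6.2500−21.2500 = -15.0000
row 1: -12.0000x + 5.0000y = -36.5000  (k_2=21.5000)
row 2: 0.0000x + 5.0000y = 17.5000  (k_3=-32.5000)
row 3: -6.0000x − 5.0000y = -44.5000  (k_4=29.5000)
Cramer on rows 1–2 → x = 4.5000, y = 3.5000
check cable 4: ‖A_4−P‖² = 4.5000 ≈ L_4² = 4.5000 ✓

(4.5000, 3.5000)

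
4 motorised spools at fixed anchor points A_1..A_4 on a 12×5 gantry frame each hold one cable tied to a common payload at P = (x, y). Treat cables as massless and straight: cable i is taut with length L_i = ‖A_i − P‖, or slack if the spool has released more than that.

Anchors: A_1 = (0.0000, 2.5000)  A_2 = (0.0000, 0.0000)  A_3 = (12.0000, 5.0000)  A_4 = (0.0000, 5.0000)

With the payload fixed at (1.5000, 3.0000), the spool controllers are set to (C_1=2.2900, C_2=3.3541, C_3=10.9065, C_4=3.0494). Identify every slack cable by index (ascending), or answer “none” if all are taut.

1, 3, 4

cable 1: √((-1.5000)²+(-0.5000)²)=1.5811, C_1=2.2900: slack
cable 2: √((-1.5000)²+(-3.0000)²)=3.3541, C_2=3.3541: taut
cable 3: √((10.5000)²+(2.0000)²)=10.6888, C_3=10.9065: slack
cable 4: √((-1.5000)²+(2.0000)²)=2.5000, C_4=3.0494: slack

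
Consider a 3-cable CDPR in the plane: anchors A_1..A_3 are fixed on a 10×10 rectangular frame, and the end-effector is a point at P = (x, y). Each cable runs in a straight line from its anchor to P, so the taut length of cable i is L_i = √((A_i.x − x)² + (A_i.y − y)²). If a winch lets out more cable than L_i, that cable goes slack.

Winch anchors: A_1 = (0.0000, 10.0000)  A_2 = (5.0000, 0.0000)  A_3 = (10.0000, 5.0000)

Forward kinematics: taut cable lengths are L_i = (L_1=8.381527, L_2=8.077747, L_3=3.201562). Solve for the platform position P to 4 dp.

each cable: (A_i−P)·(A_i−P) = L_i²; let k_i = ‖A_i‖²−L_i²
k_1 = 0.0000+100.0000−70.2500 = 29.7500
row 1: -10.0000x + 20.0000y = 70.0000  (k_2=-40.2500)
row 2: -20.0000x + 10.0000y = -85.0000  (k_3=114.7500)
Cramer on rows 1–2 → x = 8.0000, y = 7.5000

(8.0000, 7.5000)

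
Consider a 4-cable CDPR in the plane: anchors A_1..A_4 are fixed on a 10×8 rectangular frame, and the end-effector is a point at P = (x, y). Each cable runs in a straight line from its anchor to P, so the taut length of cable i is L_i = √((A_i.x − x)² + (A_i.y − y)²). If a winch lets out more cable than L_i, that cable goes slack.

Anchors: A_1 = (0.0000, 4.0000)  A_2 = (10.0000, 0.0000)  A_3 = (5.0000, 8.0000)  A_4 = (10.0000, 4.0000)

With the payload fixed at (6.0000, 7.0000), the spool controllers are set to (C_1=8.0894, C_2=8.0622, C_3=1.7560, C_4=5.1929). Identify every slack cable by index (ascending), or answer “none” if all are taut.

cable 1: √((-6.0000)²+(-3.0000)²)=6.7082, C_1=8.0894: slack
cable 2: √((4.0000)²+(-7.0000)²)=8.0623, C_2=8.0622: taut
cable 3: √((-1.0000)²+(1.0000)²)=1.4142, C_3=1.7560: slack
cable 4: √((4.0000)²+(-3.0000)²)=5.0000, C_4=5.1929: slack

1, 3, 4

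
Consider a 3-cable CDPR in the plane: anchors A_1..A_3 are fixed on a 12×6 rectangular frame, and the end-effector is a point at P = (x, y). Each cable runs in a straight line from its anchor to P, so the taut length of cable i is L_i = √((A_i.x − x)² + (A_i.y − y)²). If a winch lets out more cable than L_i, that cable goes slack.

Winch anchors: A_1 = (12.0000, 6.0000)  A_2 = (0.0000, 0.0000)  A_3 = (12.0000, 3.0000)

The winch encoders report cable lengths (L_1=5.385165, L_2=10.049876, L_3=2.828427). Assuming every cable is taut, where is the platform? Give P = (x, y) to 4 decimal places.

(10.0000, 1.0000)

expand ‖A_i−P‖²=L_i² and subtract eq 1 (q_i ≔ ‖A_i‖²−L_i²)
q_1 = 144.0000+36.0000−29.0000 = 151.0000
eq1−eq2 → [24.0000  12.0000]·P = 252.0000
eq1−eq3 → [0.0000  6.0000]·P = 6.0000
2×2 solve → P = (10.0000, 1.0000)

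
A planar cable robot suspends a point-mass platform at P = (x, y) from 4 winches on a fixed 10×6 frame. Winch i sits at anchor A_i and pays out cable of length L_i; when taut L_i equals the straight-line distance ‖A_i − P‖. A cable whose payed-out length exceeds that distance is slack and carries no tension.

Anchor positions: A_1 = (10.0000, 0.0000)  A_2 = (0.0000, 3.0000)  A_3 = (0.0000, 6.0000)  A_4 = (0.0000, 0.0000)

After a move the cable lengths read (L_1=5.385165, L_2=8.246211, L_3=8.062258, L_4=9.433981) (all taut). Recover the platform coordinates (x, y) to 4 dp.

(8.0000, 5.0000)

expand ‖A_i−P‖²=L_i² and subtract eq 1 (c_i ≔ ‖A_i‖²−L_i²)
c_1 = 100.0000+0.0000−29.0000 = 71.0000
eq1−eq2 → [20.0000  -6.0000]·P = 130.0000
eq1−eq3 → [20.0000  -12.0000]·P = 100.0000
eq1−eq4 → [20.0000  0.0000]·P = 160.0000
2×2 solve → P = (8.0000, 5.0000)
check cable 4: ‖A_4−P‖² = 89.0000 ≈ L_4² = 89.0000 ✓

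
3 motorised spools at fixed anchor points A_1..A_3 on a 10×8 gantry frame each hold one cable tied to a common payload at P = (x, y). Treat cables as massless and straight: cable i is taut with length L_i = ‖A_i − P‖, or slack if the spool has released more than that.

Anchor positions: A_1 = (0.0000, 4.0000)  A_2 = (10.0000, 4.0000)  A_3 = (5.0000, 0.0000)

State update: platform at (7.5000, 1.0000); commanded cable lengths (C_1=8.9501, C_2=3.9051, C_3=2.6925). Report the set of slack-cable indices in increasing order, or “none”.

1

cable 1: √((-7.5000)²+(3.0000)²)=8.0777, C_1=8.9501: slack
cable 2: √((2.5000)²+(3.0000)²)=3.9051, C_2=3.9051: taut
cable 3: √((-2.5000)²+(-1.0000)²)=2.6926, C_3=2.6925: taut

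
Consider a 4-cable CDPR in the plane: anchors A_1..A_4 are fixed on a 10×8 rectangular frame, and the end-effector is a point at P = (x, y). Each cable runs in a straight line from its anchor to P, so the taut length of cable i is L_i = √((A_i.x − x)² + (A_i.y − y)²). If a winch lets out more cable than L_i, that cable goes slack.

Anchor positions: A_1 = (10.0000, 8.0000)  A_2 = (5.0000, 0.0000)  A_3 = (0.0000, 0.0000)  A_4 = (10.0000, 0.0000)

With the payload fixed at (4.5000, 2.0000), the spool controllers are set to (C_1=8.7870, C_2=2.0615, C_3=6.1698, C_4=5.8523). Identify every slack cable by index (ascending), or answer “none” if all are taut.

1, 3

i=1: geometric 8.1394 vs commanded 8.7870 ⇒ slack
i=2: geometric 2.0616 vs commanded 2.0615 ⇒ taut
i=3: geometric 4.9244 vs commanded 6.1698 ⇒ slack
i=4: geometric 5.8523 vs commanded 5.8523 ⇒ taut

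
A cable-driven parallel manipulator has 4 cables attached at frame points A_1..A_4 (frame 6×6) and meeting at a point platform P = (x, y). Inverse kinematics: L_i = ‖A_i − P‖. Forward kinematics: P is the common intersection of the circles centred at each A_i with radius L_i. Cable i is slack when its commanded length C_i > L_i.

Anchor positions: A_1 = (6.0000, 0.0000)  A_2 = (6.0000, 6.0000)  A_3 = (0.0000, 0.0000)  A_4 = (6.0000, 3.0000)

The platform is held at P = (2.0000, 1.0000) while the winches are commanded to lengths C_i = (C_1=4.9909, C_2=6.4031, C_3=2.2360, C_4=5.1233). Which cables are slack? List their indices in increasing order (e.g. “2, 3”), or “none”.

cable 1: L_1 = ‖A_1−P‖ = 4.1231;  C_1 = 4.9909 → slack
cable 2: L_2 = ‖A_2−P‖ = 6.4031;  C_2 = 6.4031 → taut
cable 3: L_3 = ‖A_3−P‖ = 2.2361;  C_3 = 2.2360 → taut
cable 4: L_4 = ‖A_4−P‖ = 4.4721;  C_4 = 5.1233 → slack

1, 4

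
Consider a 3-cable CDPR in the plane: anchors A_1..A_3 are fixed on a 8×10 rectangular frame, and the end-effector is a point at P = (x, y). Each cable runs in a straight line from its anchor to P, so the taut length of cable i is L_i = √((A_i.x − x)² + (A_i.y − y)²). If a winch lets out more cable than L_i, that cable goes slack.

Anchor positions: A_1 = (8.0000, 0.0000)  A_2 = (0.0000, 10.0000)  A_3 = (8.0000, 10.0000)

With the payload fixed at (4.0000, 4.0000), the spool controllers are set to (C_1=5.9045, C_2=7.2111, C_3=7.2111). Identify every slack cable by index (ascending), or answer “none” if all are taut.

1

i=1: geometric 5.6569 vs commanded 5.9045 ⇒ slack
i=2: geometric 7.2111 vs commanded 7.2111 ⇒ taut
i=3: geometric 7.2111 vs commanded 7.2111 ⇒ taut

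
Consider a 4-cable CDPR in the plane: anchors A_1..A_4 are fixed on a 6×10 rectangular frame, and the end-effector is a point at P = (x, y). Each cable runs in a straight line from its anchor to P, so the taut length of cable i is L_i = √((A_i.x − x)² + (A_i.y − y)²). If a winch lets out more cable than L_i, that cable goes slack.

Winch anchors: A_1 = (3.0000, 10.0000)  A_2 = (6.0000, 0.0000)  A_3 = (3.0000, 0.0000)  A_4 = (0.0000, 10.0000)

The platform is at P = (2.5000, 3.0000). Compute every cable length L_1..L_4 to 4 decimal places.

L_1 = √((3.0000−2.5000)² + (10.0000−3.0000)²) = 7.0178
L_2 = √((6.0000−2.5000)² + (0.0000−3.0000)²) = 4.6098
L_3 = √((3.0000−2.5000)² + (0.0000−3.0000)²) = 3.0414
L_4 = √((0.0000−2.5000)² + (10.0000−3.0000)²) = 7.4330

(7.0178, 4.6098, 3.0414, 7.4330)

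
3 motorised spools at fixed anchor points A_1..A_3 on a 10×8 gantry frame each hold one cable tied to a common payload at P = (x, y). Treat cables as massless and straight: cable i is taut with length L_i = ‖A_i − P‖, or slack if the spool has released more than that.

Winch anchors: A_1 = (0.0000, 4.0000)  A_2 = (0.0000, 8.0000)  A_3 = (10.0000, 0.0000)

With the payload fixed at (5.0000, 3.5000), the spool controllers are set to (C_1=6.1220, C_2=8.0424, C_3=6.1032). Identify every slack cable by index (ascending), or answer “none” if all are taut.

1, 2

i=1: geometric 5.0249 vs commanded 6.1220 ⇒ slack
i=2: geometric 6.7268 vs commanded 8.0424 ⇒ slack
i=3: geometric 6.1033 vs commanded 6.1032 ⇒ taut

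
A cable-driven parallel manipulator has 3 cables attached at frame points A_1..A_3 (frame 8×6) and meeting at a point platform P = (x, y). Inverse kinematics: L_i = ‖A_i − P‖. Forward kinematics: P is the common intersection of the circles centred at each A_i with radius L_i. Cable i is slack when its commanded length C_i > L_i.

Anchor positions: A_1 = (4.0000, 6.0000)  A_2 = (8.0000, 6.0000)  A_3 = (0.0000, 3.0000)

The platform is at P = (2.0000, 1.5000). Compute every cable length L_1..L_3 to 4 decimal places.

L_1 = √((4.0000−2.0000)² + (6.0000−1.5000)²) = 4.9244
L_2 = √((8.0000−2.0000)² + (6.0000−1.5000)²) = 7.5000
L_3 = √((0.0000−2.0000)² + (3.0000−1.5000)²) = 2.5000

(4.9244, 7.5000, 2.5000)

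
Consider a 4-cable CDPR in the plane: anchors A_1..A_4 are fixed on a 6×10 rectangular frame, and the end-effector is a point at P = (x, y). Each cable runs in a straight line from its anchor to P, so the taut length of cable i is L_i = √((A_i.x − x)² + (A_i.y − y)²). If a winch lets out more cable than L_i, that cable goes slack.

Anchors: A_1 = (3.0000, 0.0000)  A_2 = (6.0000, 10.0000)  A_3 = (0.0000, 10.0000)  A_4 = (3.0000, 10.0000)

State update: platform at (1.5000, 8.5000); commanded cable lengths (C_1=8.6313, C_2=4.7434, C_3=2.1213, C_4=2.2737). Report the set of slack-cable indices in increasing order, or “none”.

4

i=1: geometric 8.6313 vs commanded 8.6313 ⇒ taut
i=2: geometric 4.7434 vs commanded 4.7434 ⇒ taut
i=3: geometric 2.1213 vs commanded 2.1213 ⇒ taut
i=4: geometric 2.1213 vs commanded 2.2737 ⇒ slack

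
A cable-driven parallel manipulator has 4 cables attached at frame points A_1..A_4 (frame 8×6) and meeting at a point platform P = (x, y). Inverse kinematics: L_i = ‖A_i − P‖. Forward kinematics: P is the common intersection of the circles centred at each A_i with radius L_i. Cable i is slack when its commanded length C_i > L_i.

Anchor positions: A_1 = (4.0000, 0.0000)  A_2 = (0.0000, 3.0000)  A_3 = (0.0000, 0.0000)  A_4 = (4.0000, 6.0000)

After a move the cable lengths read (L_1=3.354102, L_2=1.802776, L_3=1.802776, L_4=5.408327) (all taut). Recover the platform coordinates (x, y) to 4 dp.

expand ‖A_i−P‖²=L_i² and subtract eq 1 (q_i ≔ ‖A_i‖²−L_i²)
q_1 = 16.0000+0.0000−11.2500 = 4.7500
eq1−eq2 → [8.0000  -6.0000]·P = -1.0000
eq1−eq3 → [8.0000  0.0000]·P = 8.0000
eq1−eq4 → [0.0000  -12.0000]·P = -18.0000
2×2 solve → P = (1.0000, 1.5000)
check cable 4: ‖A_4−P‖² = 29.2500 ≈ L_4² = 29.2500 ✓

(1.0000, 1.5000)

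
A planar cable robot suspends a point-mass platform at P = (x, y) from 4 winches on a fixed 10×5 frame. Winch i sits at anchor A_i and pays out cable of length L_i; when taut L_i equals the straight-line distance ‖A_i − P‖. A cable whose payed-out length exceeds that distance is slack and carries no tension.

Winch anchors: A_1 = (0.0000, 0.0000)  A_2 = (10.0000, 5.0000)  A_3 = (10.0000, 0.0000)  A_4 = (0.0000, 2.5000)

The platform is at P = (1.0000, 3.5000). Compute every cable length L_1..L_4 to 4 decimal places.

L_1 = √((0.0000−1.0000)² + (0.0000−3.5000)²) = 3.6401
L_2 = √((10.0000−1.0000)² + (5.0000−3.5000)²) = 9.1241
L_3 = √((10.0000−1.0000)² + (0.0000−3.5000)²) = 9.6566
L_4 = √((0.0000−1.0000)² + (2.5000−3.5000)²) = 1.4142

(3.6401, 9.1241, 9.6566, 1.4142)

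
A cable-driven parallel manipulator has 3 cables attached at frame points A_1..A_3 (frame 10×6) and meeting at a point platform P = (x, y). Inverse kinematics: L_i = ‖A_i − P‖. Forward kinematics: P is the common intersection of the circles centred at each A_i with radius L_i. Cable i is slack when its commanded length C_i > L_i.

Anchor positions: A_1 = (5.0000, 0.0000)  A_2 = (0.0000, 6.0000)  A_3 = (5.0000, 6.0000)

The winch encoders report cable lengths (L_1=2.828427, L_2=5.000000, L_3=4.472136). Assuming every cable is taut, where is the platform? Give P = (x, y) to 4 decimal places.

(3.0000, 2.0000)

circle eqns → linear via eq_j − eq_1; set q_j = A_j·A_j − L_j²
q_1 = 25.0000+0.0000−8.0000 = 17.0000
10.0000·x − 12.0000·y = q_1−q_2 = 6.0000
0.0000·x − 12.0000·y = q_1−q_3 = -24.0000
solve first two rows → x=3.0000, y=2.0000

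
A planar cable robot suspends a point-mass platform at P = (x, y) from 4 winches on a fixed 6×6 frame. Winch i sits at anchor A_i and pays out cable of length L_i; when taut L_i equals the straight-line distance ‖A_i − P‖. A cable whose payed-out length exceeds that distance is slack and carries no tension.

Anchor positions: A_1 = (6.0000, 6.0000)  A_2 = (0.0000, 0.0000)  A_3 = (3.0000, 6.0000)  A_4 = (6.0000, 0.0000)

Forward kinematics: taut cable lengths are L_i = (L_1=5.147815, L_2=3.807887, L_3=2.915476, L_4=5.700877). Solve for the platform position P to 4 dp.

each cable: (A_i−P)·(A_i−P) = L_i²; let q_i = ‖A_i‖²−L_i²
q_1 = 36.0000+36.0000−26.5000 = 45.5000
row 1: 12.0000x + 12.0000y = 60.0000  (q_2=-14.5000)
row 2: 6.0000x + 0.0000y = 9.0000  (q_3=36.5000)
row 3: 0.0000x + 12.0000y = 42.0000  (q_4=3.5000)
Cramer on rows 1–2 → x = 1.5000, y = 3.5000
check cable 4: ‖A_4−P‖² = 32.5000 ≈ L_4² = 32.5000 ✓

(1.5000, 3.5000)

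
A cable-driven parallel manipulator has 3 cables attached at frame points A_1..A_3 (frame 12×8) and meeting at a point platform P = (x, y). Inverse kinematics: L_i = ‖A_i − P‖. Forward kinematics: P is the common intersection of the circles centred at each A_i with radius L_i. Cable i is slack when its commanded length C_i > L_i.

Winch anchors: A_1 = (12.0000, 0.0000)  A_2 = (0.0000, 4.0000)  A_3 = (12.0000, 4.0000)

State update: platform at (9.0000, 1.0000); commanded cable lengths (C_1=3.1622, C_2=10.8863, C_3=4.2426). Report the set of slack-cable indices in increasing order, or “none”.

2

cable 1: L_1 = ‖A_1−P‖ = 3.1623;  C_1 = 3.1622 → taut
cable 2: L_2 = ‖A_2−P‖ = 9.4868;  C_2 = 10.8863 → slack
cable 3: L_3 = ‖A_3−P‖ = 4.2426;  C_3 = 4.2426 → taut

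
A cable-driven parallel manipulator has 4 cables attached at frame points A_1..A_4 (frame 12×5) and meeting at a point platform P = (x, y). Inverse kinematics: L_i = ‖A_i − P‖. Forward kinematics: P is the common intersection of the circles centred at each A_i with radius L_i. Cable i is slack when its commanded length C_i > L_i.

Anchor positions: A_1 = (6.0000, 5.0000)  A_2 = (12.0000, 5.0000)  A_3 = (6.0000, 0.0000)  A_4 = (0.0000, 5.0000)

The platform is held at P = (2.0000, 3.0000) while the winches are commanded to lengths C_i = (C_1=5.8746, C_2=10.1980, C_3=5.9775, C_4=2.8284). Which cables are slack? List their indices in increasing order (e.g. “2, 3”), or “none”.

cable 1: L_1 = ‖A_1−P‖ = 4.4721;  C_1 = 5.8746 → slack
cable 2: L_2 = ‖A_2−P‖ = 10.1980;  C_2 = 10.1980 → taut
cable 3: L_3 = ‖A_3−P‖ = 5.0000;  C_3 = 5.9775 → slack
cable 4: L_4 = ‖A_4−P‖ = 2.8284;  C_4 = 2.8284 → taut

1, 3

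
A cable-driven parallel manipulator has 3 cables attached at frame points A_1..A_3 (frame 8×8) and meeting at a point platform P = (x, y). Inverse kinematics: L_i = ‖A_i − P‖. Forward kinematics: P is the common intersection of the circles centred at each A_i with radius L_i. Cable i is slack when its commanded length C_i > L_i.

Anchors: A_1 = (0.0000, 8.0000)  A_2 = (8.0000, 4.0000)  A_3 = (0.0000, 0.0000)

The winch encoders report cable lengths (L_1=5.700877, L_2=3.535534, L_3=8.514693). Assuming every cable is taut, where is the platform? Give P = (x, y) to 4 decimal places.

(5.5000, 6.5000)

circle eqns → linear via eq_j − eq_1; set c_j = A_j·A_j − L_j²
c_1 = 0.0000+64.0000−32.5000 = 31.5000
-16.0000·x + 8.0000·y = c_1−c_2 = -36.0000
0.0000·x + 16.0000·y = c_1−c_3 = 104.0000
solve first two rows → x=5.5000, y=6.5000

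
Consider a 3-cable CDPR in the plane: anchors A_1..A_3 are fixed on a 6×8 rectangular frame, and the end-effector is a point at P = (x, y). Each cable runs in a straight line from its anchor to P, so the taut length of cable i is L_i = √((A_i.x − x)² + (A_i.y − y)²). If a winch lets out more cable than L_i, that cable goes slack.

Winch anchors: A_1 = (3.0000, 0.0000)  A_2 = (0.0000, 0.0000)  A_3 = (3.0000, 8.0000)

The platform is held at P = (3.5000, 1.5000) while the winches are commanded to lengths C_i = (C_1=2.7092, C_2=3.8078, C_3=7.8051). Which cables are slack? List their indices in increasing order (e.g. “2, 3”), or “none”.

i=1: geometric 1.5811 vs commanded 2.7092 ⇒ slack
i=2: geometric 3.8079 vs commanded 3.8078 ⇒ taut
i=3: geometric 6.5192 vs commanded 7.8051 ⇒ slack

1, 3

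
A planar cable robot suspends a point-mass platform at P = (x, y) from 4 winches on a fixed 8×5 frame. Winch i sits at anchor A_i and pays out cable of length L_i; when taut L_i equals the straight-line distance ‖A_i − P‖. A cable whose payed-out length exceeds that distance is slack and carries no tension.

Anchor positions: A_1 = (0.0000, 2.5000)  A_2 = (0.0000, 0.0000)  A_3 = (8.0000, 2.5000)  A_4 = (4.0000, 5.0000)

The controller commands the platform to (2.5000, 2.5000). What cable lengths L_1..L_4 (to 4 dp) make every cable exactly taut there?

(2.5000, 3.5355, 5.5000, 2.9155)

cable 1: Δx=-2.5000, Δy=0.0000; L_1 = √(Δx²+Δy²) = 2.5000
cable 2: Δx=-2.5000, Δy=-2.5000; L_2 = √(Δx²+Δy²) = 3.5355
cable 3: Δx=5.5000, Δy=0.0000; L_3 = √(Δx²+Δy²) = 5.5000
cable 4: Δx=1.5000, Δy=2.5000; L_4 = √(Δx²+Δy²) = 2.9155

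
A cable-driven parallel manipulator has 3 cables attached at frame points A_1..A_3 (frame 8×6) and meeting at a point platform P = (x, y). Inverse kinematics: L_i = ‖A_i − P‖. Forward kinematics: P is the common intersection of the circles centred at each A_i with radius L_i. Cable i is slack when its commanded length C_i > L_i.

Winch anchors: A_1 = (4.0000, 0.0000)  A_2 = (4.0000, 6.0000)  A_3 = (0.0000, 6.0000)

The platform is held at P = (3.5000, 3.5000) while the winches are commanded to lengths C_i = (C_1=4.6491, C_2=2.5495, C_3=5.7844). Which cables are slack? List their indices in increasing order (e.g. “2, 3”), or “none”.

i=1: geometric 3.5355 vs commanded 4.6491 ⇒ slack
i=2: geometric 2.5495 vs commanded 2.5495 ⇒ taut
i=3: geometric 4.3012 vs commanded 5.7844 ⇒ slack

1, 3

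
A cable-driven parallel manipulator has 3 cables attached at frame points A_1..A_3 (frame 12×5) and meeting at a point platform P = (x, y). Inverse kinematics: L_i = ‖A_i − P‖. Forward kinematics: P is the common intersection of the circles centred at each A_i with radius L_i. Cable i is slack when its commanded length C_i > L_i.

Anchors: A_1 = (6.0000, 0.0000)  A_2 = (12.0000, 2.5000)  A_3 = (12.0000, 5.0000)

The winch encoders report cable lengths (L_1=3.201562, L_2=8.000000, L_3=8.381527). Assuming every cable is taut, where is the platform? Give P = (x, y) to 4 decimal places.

(4.0000, 2.5000)

expand ‖A_i−P‖²=L_i² and subtract eq 1 (c_i ≔ ‖A_i‖²−L_i²)
c_1 = 36.0000+0.0000−10.2500 = 25.7500
eq1−eq2 → [-12.0000  -5.0000]·P = -60.5000
eq1−eq3 → [-12.0000  -10.0000]·P = -73.0000
2×2 solve → P = (4.0000, 2.5000)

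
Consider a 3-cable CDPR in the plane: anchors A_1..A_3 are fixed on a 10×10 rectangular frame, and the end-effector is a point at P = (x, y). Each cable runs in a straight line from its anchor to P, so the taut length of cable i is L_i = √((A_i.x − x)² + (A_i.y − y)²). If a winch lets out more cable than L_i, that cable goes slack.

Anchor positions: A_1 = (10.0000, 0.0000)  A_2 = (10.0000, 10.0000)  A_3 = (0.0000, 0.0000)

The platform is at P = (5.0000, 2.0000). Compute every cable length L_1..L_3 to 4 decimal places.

(5.3852, 9.4340, 5.3852)

L_1: Δ = A_1−P = (5.0000, -2.0000) → ‖Δ‖ = √29.0000 = 5.3852
L_2: Δ = A_2−P = (5.0000, 8.0000) → ‖Δ‖ = √89.0000 = 9.4340
L_3: Δ = A_3−P = (-5.0000, -2.0000) → ‖Δ‖ = √29.0000 = 5.3852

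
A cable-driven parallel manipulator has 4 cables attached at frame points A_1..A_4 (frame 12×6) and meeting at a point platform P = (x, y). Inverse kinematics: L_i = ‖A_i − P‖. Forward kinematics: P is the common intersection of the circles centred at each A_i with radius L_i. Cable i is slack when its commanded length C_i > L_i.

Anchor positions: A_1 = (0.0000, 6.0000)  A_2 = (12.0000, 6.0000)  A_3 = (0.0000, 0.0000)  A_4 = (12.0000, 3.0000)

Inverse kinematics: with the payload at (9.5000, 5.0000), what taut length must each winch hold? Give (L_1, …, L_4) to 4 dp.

(9.5525, 2.6926, 10.7355, 3.2016)

L_1: Δ = A_1−P = (-9.5000, 1.0000) → ‖Δ‖ = √91.2500 = 9.5525
L_2: Δ = A_2−P = (2.5000, 1.0000) → ‖Δ‖ = √7.2500 = 2.6926
L_3: Δ = A_3−P = (-9.5000, -5.0000) → ‖Δ‖ = √115.2500 = 10.7355
L_4: Δ = A_4−P = (2.5000, -2.0000) → ‖Δ‖ = √10.2500 = 3.2016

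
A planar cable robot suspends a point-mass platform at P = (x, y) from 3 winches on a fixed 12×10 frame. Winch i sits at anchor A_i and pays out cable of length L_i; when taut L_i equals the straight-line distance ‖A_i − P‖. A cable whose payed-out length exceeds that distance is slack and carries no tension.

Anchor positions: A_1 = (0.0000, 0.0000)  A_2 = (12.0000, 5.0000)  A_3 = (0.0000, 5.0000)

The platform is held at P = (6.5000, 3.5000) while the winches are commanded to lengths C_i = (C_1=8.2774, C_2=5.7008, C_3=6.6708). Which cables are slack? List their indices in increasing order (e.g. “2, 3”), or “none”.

cable 1: L_1 = ‖A_1−P‖ = 7.3824;  C_1 = 8.2774 → slack
cable 2: L_2 = ‖A_2−P‖ = 5.7009;  C_2 = 5.7008 → taut
cable 3: L_3 = ‖A_3−P‖ = 6.6708;  C_3 = 6.6708 → taut

1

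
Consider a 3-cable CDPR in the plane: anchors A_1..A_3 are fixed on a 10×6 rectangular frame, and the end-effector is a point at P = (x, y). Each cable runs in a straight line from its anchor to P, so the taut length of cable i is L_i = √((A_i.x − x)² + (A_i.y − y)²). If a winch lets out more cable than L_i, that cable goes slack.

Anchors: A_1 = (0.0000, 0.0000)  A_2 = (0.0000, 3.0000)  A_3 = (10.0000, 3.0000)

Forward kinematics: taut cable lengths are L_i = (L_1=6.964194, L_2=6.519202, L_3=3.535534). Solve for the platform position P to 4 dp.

each cable: (A_i−P)·(A_i−P) = L_i²; let q_i = ‖A_i‖²−L_i²
q_1 = 0.0000+0.0000−48.5000 = -48.5000
row 1: 0.0000x − 6.0000y = -15.0000  (q_2=-33.5000)
row 2: -20.0000x − 6.0000y = -145.0000  (q_3=96.5000)
Cramer on rows 1–2 → x = 6.5000, y = 2.5000

(6.5000, 2.5000)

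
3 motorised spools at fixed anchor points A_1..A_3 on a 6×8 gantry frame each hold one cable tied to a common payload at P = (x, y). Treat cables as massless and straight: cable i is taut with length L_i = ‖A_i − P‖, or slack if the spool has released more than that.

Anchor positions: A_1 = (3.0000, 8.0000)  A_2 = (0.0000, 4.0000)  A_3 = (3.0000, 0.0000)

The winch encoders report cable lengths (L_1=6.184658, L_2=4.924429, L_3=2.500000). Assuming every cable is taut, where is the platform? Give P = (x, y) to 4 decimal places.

each cable: (A_i−P)·(A_i−P) = L_i²; let k_i = ‖A_i‖²−L_i²
k_1 = 9.0000+64.0000−38.2500 = 34.7500
row 1: 6.0000x + 8.0000y = 43.0000  (k_2=-8.2500)
row 2: 0.0000x + 16.0000y = 32.0000  (k_3=2.7500)
Cramer on rows 1–2 → x = 4.5000, y = 2.0000

(4.5000, 2.0000)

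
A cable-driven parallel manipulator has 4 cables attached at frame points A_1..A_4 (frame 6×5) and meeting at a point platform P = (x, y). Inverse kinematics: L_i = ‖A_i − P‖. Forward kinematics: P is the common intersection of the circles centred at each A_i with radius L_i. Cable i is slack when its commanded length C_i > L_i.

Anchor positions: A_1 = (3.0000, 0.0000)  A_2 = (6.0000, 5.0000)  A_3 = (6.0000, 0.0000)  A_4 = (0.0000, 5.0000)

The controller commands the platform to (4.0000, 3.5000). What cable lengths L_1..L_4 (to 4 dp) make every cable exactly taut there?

(3.6401, 2.5000, 4.0311, 4.2720)

L_1: Δ = A_1−P = (-1.0000, -3.5000) → ‖Δ‖ = √13.2500 = 3.6401
L_2: Δ = A_2−P = (2.0000, 1.5000) → ‖Δ‖ = √6.2500 = 2.5000
L_3: Δ = A_3−P = (2.0000, -3.5000) → ‖Δ‖ = √16.2500 = 4.0311
L_4: Δ = A_4−P = (-4.0000, 1.5000) → ‖Δ‖ = √18.2500 = 4.2720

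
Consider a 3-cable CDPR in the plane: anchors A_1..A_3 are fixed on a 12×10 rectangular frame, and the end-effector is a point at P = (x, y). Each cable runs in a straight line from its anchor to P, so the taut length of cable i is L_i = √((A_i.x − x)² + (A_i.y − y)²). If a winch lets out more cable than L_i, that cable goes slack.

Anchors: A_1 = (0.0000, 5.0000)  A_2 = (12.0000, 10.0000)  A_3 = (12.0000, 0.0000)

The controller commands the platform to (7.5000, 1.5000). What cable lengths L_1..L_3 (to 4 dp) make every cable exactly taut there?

L_1 = √((0.0000−7.5000)² + (5.0000−1.5000)²) = 8.2765
L_2 = √((12.0000−7.5000)² + (10.0000−1.5000)²) = 9.6177
L_3 = √((12.0000−7.5000)² + (0.0000−1.5000)²) = 4.7434

(8.2765, 9.6177, 4.7434)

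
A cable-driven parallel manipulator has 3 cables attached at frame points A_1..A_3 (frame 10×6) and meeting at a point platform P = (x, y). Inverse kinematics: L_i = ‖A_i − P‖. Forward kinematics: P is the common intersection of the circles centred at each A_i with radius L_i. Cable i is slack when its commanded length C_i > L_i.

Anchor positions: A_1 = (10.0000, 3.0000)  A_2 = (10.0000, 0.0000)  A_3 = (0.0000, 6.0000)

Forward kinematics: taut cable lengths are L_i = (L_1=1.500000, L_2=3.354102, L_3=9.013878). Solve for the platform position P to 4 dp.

(8.5000, 3.0000)

circle eqns → linear via eq_j − eq_1; set k_j = A_j·A_j − L_j²
k_1 = 100.0000+9.0000−2.2500 = 106.7500
0.0000·x + 6.0000·y = k_1−k_2 = 18.0000
20.0000·x − 6.0000·y = k_1−k_3 = 152.0000
solve first two rows → x=8.5000, y=3.0000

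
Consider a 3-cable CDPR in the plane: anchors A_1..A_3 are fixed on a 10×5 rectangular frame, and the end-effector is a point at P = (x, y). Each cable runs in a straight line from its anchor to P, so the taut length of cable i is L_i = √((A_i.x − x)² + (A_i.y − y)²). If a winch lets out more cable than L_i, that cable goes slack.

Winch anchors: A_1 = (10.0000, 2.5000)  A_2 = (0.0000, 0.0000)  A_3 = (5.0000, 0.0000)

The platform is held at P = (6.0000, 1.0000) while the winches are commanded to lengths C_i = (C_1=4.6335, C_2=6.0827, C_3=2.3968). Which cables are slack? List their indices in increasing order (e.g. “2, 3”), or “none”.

1, 3

cable 1: √((4.0000)²+(1.5000)²)=4.2720, C_1=4.6335: slack
cable 2: √((-6.0000)²+(-1.0000)²)=6.0828, C_2=6.0827: taut
cable 3: √((-1.0000)²+(-1.0000)²)=1.4142, C_3=2.3968: slack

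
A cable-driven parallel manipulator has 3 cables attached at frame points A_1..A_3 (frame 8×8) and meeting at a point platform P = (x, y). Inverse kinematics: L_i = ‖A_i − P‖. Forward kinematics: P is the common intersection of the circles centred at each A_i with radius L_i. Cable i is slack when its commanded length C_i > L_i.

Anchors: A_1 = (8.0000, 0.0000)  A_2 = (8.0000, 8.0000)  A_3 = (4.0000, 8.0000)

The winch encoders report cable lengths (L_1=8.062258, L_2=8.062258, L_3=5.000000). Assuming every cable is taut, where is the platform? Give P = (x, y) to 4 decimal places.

(1.0000, 4.0000)

expand ‖A_i−P‖²=L_i² and subtract eq 1 (k_i ≔ ‖A_i‖²−L_i²)
k_1 = 64.0000+0.0000−65.0000 = -1.0000
eq1−eq2 → [0.0000  -16.0000]·P = -64.0000
eq1−eq3 → [8.0000  -16.0000]·P = -56.0000
2×2 solve → P = (1.0000, 4.0000)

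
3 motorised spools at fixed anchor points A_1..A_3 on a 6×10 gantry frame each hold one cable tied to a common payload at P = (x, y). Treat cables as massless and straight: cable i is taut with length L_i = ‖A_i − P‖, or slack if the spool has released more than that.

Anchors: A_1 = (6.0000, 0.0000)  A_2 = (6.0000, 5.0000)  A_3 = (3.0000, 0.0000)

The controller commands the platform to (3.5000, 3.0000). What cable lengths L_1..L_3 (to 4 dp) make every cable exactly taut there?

(3.9051, 3.2016, 3.0414)

L_1 = √((6.0000−3.5000)² + (0.0000−3.0000)²) = 3.9051
L_2 = √((6.0000−3.5000)² + (5.0000−3.0000)²) = 3.2016
L_3 = √((3.0000−3.5000)² + (0.0000−3.0000)²) = 3.0414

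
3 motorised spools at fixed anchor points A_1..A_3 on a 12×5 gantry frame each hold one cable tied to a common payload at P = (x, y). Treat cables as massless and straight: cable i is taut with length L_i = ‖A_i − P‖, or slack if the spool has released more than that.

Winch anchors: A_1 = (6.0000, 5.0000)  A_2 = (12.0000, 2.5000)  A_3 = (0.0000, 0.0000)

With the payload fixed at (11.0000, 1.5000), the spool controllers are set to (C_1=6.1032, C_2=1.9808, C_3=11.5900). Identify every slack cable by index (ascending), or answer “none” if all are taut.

i=1: geometric 6.1033 vs commanded 6.1032 ⇒ taut
i=2: geometric 1.4142 vs commanded 1.9808 ⇒ slack
i=3: geometric 11.1018 vs commanded 11.5900 ⇒ slack

2, 3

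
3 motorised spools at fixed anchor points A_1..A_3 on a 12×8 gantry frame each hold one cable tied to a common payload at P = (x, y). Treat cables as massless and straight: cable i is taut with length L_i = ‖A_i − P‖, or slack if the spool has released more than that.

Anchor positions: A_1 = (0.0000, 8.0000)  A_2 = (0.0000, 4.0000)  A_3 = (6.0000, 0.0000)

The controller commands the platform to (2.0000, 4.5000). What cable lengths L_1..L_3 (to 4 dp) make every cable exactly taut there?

L_1 = √((0.0000−2.0000)² + (8.0000−4.5000)²) = 4.0311
L_2 = √((0.0000−2.0000)² + (4.0000−4.5000)²) = 2.0616
L_3 = √((6.0000−2.0000)² + (0.0000−4.5000)²) = 6.0208

(4.0311, 2.0616, 6.0208)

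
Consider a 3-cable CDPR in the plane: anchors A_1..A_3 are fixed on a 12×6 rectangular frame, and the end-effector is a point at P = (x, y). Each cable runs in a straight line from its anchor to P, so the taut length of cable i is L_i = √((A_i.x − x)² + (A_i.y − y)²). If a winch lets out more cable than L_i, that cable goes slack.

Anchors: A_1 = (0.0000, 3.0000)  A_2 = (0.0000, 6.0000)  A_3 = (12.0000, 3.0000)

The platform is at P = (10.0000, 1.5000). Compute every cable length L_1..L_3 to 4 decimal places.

L_1: Δ = A_1−P = (-10.0000, 1.5000) → ‖Δ‖ = √102.2500 = 10.1119
L_2: Δ = A_2−P = (-10.0000, 4.5000) → ‖Δ‖ = √120.2500 = 10.9659
L_3: Δ = A_3−P = (2.0000, 1.5000) → ‖Δ‖ = √6.2500 = 2.5000

(10.1119, 10.9659, 2.5000)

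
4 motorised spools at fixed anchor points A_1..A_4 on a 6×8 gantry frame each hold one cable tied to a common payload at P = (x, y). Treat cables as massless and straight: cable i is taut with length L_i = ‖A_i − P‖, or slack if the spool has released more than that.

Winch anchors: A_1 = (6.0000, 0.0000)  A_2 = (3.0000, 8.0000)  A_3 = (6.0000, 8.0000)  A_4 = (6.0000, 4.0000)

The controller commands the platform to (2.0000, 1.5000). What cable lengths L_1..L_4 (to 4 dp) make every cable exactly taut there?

(4.2720, 6.5765, 7.6322, 4.7170)

cable 1: Δx=4.0000, Δy=-1.5000; L_1 = √(Δx²+Δy²) = 4.2720
cable 2: Δx=1.0000, Δy=6.5000; L_2 = √(Δx²+Δy²) = 6.5765
cable 3: Δx=4.0000, Δy=6.5000; L_3 = √(Δx²+Δy²) = 7.6322
cable 4: Δx=4.0000, Δy=2.5000; L_4 = √(Δx²+Δy²) = 4.7170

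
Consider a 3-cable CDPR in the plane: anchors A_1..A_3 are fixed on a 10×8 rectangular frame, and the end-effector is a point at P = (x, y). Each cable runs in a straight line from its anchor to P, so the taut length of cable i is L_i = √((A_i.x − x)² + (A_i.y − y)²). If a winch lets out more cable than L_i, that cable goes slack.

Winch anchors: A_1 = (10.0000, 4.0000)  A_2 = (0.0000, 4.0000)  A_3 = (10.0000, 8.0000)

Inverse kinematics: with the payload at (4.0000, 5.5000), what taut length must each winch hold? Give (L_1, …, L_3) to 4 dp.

L_1 = √((10.0000−4.0000)² + (4.0000−5.5000)²) = 6.1847
L_2 = √((0.0000−4.0000)² + (4.0000−5.5000)²) = 4.2720
L_3 = √((10.0000−4.0000)² + (8.0000−5.5000)²) = 6.5000

(6.1847, 4.2720, 6.5000)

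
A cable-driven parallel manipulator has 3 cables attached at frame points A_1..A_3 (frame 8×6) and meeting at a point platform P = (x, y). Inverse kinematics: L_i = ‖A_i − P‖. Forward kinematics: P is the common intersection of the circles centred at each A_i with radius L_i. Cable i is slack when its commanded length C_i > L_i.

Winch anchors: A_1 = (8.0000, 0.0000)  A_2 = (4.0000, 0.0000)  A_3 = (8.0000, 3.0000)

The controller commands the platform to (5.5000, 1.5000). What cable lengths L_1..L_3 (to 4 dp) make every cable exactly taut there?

(2.9155, 2.1213, 2.9155)

L_1: Δ = A_1−P = (2.5000, -1.5000) → ‖Δ‖ = √8.5000 = 2.9155
L_2: Δ = A_2−P = (-1.5000, -1.5000) → ‖Δ‖ = √4.5000 = 2.1213
L_3: Δ = A_3−P = (2.5000, 1.5000) → ‖Δ‖ = √8.5000 = 2.9155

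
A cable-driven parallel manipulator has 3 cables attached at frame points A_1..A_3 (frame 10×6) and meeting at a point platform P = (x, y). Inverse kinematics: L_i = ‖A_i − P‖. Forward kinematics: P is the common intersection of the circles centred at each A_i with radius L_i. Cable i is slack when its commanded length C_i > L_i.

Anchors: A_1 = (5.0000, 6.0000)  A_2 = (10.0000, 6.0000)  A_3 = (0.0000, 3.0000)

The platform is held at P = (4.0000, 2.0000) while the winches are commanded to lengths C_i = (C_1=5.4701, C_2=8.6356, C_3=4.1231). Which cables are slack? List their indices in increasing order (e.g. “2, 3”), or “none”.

cable 1: L_1 = ‖A_1−P‖ = 4.1231;  C_1 = 5.4701 → slack
cable 2: L_2 = ‖A_2−P‖ = 7.2111;  C_2 = 8.6356 → slack
cable 3: L_3 = ‖A_3−P‖ = 4.1231;  C_3 = 4.1231 → taut

1, 2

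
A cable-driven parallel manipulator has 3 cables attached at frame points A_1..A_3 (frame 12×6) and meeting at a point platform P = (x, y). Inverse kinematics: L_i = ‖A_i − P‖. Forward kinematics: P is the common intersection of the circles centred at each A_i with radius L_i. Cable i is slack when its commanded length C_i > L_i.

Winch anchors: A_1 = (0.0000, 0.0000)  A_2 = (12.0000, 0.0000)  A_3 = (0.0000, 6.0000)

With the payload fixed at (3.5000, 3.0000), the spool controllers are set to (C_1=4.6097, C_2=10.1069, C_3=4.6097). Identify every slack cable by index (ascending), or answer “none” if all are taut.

2

i=1: geometric 4.6098 vs commanded 4.6097 ⇒ taut
i=2: geometric 9.0139 vs commanded 10.1069 ⇒ slack
i=3: geometric 4.6098 vs commanded 4.6097 ⇒ taut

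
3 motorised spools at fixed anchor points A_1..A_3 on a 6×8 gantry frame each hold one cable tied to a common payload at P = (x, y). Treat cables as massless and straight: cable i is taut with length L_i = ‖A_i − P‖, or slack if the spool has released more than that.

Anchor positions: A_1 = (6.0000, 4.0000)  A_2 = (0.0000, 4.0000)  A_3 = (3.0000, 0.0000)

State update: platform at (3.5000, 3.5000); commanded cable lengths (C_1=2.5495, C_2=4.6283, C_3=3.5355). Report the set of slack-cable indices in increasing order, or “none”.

2

i=1: geometric 2.5495 vs commanded 2.5495 ⇒ taut
i=2: geometric 3.5355 vs commanded 4.6283 ⇒ slack
i=3: geometric 3.5355 vs commanded 3.5355 ⇒ taut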